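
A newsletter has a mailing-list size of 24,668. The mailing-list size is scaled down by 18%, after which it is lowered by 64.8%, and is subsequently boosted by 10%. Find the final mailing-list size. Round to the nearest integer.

Each change multiplies by a factor: 0.82 × 0.352 × 1.1 = 0.317504.
24,668 × 0.317504 = 7832.188672 ≈ 7,832.

7,832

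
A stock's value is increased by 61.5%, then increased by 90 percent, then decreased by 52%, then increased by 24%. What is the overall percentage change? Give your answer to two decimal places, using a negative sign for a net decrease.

82.64%

A 61.5% increase multiplies by 1.615.
Then a 90% increase: 1.615 × 1.9 = 3.0685.
Then a 52% decrease: 3.0685 × 0.48 = 1.47288.
Then a 24% increase: 1.47288 × 1.24 = 1.8263712.
Overall factor 1.8263712, i.e. 82.64%.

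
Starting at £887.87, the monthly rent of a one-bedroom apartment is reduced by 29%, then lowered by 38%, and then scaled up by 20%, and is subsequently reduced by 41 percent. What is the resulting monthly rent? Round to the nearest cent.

Apply the 29% decrease: £887.87 × 0.71 = £630.3877.
Apply the 38% decrease: £630.3877 × 0.62 = £390.840374.
Apply the 20% increase: £390.840374 × 1.2 = £469.0084488.
41% decrease: £469.0084488 × 0.59 = £276.714984792 ≈ £276.71.

£276.71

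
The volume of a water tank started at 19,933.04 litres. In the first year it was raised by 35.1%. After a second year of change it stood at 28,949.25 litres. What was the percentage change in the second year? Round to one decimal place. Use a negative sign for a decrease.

After the first year: 19,933.04 × 1.351 = 26929.53704.
Second-year multiplier: 28,949.25 ÷ 26929.53704 ≈ 1.075.
That is a change of 7.5%.

7.5%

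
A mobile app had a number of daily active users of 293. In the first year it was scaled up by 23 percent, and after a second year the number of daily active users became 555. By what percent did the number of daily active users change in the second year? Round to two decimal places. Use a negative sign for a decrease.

54.00%

After the first year: 293 × 1.23 = 360.39.
Second-year multiplier: 555 ÷ 360.39 ≈ 1.539998.
That is a change of 54.00%.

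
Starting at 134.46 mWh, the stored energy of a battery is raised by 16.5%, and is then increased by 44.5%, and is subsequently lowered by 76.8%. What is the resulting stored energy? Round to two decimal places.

52.51 mWh

After the 16.5% increase: 134.46 × 1.165 = 156.6459.
Apply the 44.5% increase: 156.6459 × 1.445 = 226.3533255.
After the 76.8% decrease: 226.3533255 × 0.232 = 52.513971516 ≈ 52.51.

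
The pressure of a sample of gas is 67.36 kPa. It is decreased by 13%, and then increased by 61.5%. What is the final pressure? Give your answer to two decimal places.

Each change multiplies by a factor: 0.87 × 1.615 = 1.40505.
67.36 × 1.40505 = 94.644168 ≈ 94.64.

94.64 kPa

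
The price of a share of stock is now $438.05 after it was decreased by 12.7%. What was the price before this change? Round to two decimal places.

$501.78

The overall multiplier applied was 0.873.
So the original price was $438.05 ÷ 0.873 ≈ $501.78.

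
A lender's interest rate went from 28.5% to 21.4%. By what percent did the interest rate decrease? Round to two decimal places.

24.91%

The change is 21.4 − 28.5 = -7.1 percentage points.
Relative to the original 28.5%, that is -7.1 ÷ 28.5 ≈ -24.91%.
So the interest rate fell by 24.91%.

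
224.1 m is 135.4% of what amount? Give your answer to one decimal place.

224.1 m ÷ 1.354 ≈ 165.5 m.

165.5 m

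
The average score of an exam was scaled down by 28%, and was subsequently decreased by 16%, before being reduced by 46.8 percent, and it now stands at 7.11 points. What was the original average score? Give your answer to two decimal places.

The overall multiplier applied was 0.72 × 0.84 × 0.532 = 0.3217536.
So the original average score was 7.11 ÷ 0.3217536 ≈ 22.10 points.

22.10 points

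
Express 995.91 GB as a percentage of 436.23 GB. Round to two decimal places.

228.30%

995.91 GB ÷ 436.23 GB ≈ 228.30%.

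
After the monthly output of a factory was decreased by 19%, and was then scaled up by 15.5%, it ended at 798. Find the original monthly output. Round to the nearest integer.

The overall multiplier applied was 0.81 × 1.155 = 0.93555.
So the original monthly output was 798 ÷ 0.93555 ≈ 853.

853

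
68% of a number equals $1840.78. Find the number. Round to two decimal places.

$2707.03

$1840.78 ÷ 0.68 ≈ $2707.03.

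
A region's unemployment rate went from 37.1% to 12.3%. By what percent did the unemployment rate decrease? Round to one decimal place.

The change is 12.3 − 37.1 = -24.8 percentage points.
Relative to the original 37.1%, that is -24.8 ÷ 37.1 ≈ -66.8%.
So the unemployment rate fell by 66.8%.

66.8%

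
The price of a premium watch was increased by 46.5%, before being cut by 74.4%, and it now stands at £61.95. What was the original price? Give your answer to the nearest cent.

£165.18

Undoing the 74.4% decrease: £61.95 ÷ 0.256 ≈ £241.992188.
Undoing the 46.5% increase: £241.992188 ÷ 1.465 ≈ £165.18.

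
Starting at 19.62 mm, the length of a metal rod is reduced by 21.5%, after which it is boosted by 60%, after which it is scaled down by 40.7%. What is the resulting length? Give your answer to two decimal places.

14.61 mm

Each change multiplies by a factor: 0.785 × 1.6 × 0.593 = 0.744808.
19.62 × 0.744808 = 14.61313296 ≈ 14.61.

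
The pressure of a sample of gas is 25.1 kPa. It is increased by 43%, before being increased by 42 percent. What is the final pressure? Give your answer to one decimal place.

51.0 kPa

Each change multiplies by a factor: 1.43 × 1.42 = 2.0306.
25.1 × 2.0306 = 50.96806 ≈ 51.0.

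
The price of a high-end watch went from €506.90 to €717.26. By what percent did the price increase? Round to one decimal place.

Change: €717.26 − €506.90 = €210.36.
Relative to the original: €210.36 ÷ €506.90 ≈ 41.5%.
So the price increased by 41.5%.

41.5%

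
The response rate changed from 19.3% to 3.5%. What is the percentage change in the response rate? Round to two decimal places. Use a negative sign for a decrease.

-81.87%

The change is 3.5 − 19.3 = -15.8 percentage points.
Relative to the original 19.3%, that is -15.8 ÷ 19.3 ≈ -81.87%.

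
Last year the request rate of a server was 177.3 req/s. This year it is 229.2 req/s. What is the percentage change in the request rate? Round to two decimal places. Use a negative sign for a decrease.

Change: 229.2 − 177.3 = 51.9.
Relative to the original: 51.9 ÷ 177.3 ≈ 29.27%.

29.27%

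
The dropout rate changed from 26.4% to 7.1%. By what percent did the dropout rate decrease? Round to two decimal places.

73.11%

The change is 7.1 − 26.4 = -19.3 percentage points.
Relative to the original 26.4%, that is -19.3 ÷ 26.4 ≈ -73.11%.
So the dropout rate fell by 73.11%.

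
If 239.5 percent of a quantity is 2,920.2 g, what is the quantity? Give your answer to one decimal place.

2,920.2 g ÷ 2.395 ≈ 1,219.3 g.

1,219.3 g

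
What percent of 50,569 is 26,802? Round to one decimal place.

53.0%

26,802 ÷ 50,569 ≈ 53.0%.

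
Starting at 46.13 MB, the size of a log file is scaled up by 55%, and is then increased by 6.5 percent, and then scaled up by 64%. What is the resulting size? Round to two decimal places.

124.88 MB

Each change multiplies by a factor: 1.55 × 1.065 × 1.64 = 2.70723.
46.13 × 2.70723 = 124.8845199 ≈ 124.88.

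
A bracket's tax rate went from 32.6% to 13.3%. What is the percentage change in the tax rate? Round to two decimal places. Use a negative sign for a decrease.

-59.20%

The change is 13.3 − 32.6 = -19.3 percentage points.
Relative to the original 32.6%, that is -19.3 ÷ 32.6 ≈ -59.20%.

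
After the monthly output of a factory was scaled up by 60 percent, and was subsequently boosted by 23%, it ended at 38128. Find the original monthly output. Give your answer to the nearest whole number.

19374

The overall multiplier applied was 1.6 × 1.23 = 1.968.
So the original monthly output was 38128 ÷ 1.968 ≈ 19374.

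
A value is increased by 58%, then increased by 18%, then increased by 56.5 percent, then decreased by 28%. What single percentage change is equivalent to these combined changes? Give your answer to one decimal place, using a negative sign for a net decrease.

A 58% increase multiplies by 1.58.
Then an 18% increase: 1.58 × 1.18 = 1.8644.
Then a 56.5% increase: 1.8644 × 1.565 = 2.917786.
Then a 28% decrease: 2.917786 × 0.72 = 2.10080592.
Overall factor 2.10080592, i.e. 110.1%.

110.1%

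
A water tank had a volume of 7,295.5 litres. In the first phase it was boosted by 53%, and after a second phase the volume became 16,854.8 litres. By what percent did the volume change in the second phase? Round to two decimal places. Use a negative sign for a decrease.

After the first phase: 7,295.5 × 1.53 = 11162.115.
Second-phase multiplier: 16,854.8 ÷ 11162.115 ≈ 1.510001.
That is a change of 51.00%.

51.00%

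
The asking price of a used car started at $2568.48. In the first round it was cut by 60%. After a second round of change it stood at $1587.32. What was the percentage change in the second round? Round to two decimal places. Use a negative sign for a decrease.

54.50%

After the first round: $2568.48 × 0.4 = $1027.392.
Second-round multiplier: $1587.32 ÷ $1027.392 ≈ 1.544999.
That is a change of 54.50%.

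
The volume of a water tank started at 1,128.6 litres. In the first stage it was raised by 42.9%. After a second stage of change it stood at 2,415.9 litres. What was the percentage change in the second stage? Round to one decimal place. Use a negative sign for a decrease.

After the first stage: 1,128.6 × 1.429 = 1612.7694.
Second-stage multiplier: 2,415.9 ÷ 1612.7694 ≈ 1.49798.
That is a change of 49.8%.

49.8%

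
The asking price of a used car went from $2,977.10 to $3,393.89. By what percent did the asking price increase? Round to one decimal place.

Change: $3,393.89 − $2,977.10 = $416.79.
Relative to the original: $416.79 ÷ $2,977.10 ≈ 14.0%.
So the asking price increased by 14.0%.

14.0%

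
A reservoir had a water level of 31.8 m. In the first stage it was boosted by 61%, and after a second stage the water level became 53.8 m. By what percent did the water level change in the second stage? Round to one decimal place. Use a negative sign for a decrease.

After the first stage: 31.8 × 1.61 = 51.198.
Second-stage multiplier: 53.8 ÷ 51.198 ≈ 1.05082.
That is a change of 5.1%.

5.1%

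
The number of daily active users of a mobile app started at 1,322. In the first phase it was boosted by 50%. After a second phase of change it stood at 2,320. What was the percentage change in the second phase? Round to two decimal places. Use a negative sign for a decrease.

After the first phase: 1,322 × 1.5 = 1983.
Second-phase multiplier: 2,320 ÷ 1983 ≈ 1.169945.
That is a change of 16.99%.

16.99%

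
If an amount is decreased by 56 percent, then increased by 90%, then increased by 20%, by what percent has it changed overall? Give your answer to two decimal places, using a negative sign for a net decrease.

A 56% decrease multiplies by 0.44.
Then a 90% increase: 0.44 × 1.9 = 0.836.
Then a 20% increase: 0.836 × 1.2 = 1.0032.
Overall factor 1.0032, i.e. 0.32%.

0.32%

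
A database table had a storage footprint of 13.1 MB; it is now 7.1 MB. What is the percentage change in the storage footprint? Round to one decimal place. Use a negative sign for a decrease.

-45.8%

Change: 7.1 − 13.1 = -6.0.
Relative to the original: -6.0 ÷ 13.1 ≈ -45.8%.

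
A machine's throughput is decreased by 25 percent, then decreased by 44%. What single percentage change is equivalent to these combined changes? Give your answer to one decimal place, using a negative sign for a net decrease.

-58.0%

The combined multiplier is 0.75 × 0.56 = 0.42.
That corresponds to a decrease of 58.0%.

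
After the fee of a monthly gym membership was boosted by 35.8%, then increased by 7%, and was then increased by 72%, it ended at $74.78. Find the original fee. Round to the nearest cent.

$29.92

Undoing the 72% increase: $74.78 ÷ 1.72 ≈ $43.476744.
Undoing the 7% increase: $43.476744 ÷ 1.07 ≈ $40.632471.
Undoing the 35.8% increase: $40.632471 ÷ 1.358 ≈ $29.92.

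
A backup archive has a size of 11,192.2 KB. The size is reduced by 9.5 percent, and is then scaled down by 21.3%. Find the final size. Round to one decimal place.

7,971.5 KB

Each change multiplies by a factor: 0.905 × 0.787 = 0.712235.
11,192.2 × 0.712235 = 7971.476567 ≈ 7,971.5.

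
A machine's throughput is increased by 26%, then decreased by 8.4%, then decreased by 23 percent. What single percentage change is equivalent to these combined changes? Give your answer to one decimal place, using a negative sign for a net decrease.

A 26% increase multiplies by 1.26.
Then an 8.4% decrease: 1.26 × 0.916 = 1.15416.
Then a 23% decrease: 1.15416 × 0.77 = 0.8887032.
Overall factor 0.8887032, i.e. -11.1%.

-11.1%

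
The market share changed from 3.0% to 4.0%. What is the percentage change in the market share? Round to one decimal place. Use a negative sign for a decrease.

The change is 4.0 − 3.0 = 1.0 percentage points.
Relative to the original 3.0%, that is 1.0 ÷ 3.0 ≈ 33.3%.

33.3%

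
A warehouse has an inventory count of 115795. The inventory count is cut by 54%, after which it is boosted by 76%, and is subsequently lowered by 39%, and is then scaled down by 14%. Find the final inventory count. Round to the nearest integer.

49180

After the 54% decrease: 115795 × 0.46 = 53265.7.
Apply the 76% increase: 53265.7 × 1.76 = 93747.632.
Apply the 39% decrease: 93747.632 × 0.61 = 57186.05552.
Apply the 14% decrease: 57186.05552 × 0.86 = 49180.0077472 ≈ 49180.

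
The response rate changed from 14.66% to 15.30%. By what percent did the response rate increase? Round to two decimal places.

4.37%

The change is 15.30 − 14.66 = 0.64 percentage points.
Relative to the original 14.66%, that is 0.64 ÷ 14.66 ≈ 4.37%.
So the response rate rose by 4.37%.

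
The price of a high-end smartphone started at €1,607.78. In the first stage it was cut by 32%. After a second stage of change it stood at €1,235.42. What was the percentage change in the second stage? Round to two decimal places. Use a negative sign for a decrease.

13.00%

After the first stage: €1,607.78 × 0.68 = €1093.2904.
Second-stage multiplier: €1,235.42 ÷ €1093.2904 ≈ 1.130002.
That is a change of 13.00%.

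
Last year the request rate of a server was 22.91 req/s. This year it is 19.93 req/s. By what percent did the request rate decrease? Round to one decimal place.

13.0%

Change: 19.93 − 22.91 = -2.98.
Relative to the original: -2.98 ÷ 22.91 ≈ -13.0%.
So the request rate decreased by 13.0%.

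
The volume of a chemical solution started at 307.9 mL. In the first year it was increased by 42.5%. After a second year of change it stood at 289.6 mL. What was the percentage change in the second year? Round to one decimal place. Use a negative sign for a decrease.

-34.0%

After the first year: 307.9 × 1.425 = 438.7575.
Second-year multiplier: 289.6 ÷ 438.7575 ≈ 0.66005.
That is a change of -34.0%.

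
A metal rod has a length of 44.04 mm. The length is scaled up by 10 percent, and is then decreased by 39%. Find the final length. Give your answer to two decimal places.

Apply the 10% increase: 44.04 × 1.1 = 48.444.
Apply the 39% decrease: 48.444 × 0.61 = 29.55084 ≈ 29.55.

29.55 mm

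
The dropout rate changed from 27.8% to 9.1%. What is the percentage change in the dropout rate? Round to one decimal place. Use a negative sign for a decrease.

The change is 9.1 − 27.8 = -18.7 percentage points.
Relative to the original 27.8%, that is -18.7 ÷ 27.8 ≈ -67.3%.

-67.3%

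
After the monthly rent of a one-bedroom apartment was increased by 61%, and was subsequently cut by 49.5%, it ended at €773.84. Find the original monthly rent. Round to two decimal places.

The overall multiplier applied was 1.61 × 0.505 = 0.81305.
So the original monthly rent was €773.84 ÷ 0.81305 ≈ €951.77.

€951.77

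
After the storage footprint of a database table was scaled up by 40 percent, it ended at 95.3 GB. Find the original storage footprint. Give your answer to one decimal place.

The overall multiplier applied was 1.4.
So the original storage footprint was 95.3 ÷ 1.4 ≈ 68.1 GB.

68.1 GB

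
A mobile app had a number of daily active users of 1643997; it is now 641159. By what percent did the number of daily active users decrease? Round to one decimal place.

Change: 641159 − 1643997 = -1002838.
Relative to the original: -1002838 ÷ 1643997 ≈ -61.0%.
So the number of daily active users decreased by 61.0%.

61.0%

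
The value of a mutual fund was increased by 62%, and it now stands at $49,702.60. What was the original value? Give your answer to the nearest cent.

The overall multiplier applied was 1.62.
So the original value was $49,702.60 ÷ 1.62 ≈ $30,680.62.

$30,680.62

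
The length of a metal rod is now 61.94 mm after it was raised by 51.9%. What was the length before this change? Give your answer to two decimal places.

The overall multiplier applied was 1.519.
So the original length was 61.94 ÷ 1.519 ≈ 40.78 mm.

40.78 mm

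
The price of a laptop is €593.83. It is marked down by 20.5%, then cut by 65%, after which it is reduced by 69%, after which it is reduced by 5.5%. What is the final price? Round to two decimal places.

€48.41

After the 20.5% decrease: €593.83 × 0.795 = €472.09485.
After the 65% decrease: €472.09485 × 0.35 = €165.2331975.
69% decrease: €165.2331975 × 0.31 = €51.222291225.
Apply the 5.5% decrease: €51.222291225 × 0.945 = €48.405065207625 ≈ €48.41.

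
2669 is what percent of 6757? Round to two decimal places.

2669 ÷ 6757 ≈ 39.50%.

39.50%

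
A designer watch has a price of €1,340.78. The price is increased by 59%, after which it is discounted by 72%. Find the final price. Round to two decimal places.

€596.92

Apply the 59% increase: €1,340.78 × 1.59 = €2131.8402.
Apply the 72% decrease: €2131.8402 × 0.28 = €596.915256 ≈ €596.92.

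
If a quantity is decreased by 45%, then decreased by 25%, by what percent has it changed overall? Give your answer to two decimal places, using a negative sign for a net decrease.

The combined multiplier is 0.55 × 0.75 = 0.4125.
That corresponds to a decrease of 58.75%.

-58.75%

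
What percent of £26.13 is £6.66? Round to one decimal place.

25.5%

£6.66 ÷ £26.13 ≈ 25.5%.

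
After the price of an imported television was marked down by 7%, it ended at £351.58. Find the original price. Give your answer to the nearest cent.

£378.04

The overall multiplier applied was 0.93.
So the original price was £351.58 ÷ 0.93 ≈ £378.04.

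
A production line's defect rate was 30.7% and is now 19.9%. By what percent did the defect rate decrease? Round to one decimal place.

35.2%

The change is 19.9 − 30.7 = -10.8 percentage points.
Relative to the original 30.7%, that is -10.8 ÷ 30.7 ≈ -35.2%.
So the defect rate fell by 35.2%.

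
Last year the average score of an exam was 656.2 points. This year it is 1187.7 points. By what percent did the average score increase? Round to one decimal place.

81.0%

Change: 1187.7 − 656.2 = 531.5.
Relative to the original: 531.5 ÷ 656.2 ≈ 81.0%.
So the average score increased by 81.0%.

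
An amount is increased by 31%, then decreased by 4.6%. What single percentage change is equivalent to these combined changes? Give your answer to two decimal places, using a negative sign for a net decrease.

24.97%

The combined multiplier is 1.31 × 0.954 = 1.24974.
That corresponds to an increase of 24.97%.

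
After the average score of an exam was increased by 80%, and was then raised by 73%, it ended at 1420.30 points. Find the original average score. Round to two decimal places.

456.10 points

The overall multiplier applied was 1.8 × 1.73 = 3.114.
So the original average score was 1420.30 ÷ 3.114 ≈ 456.10 points.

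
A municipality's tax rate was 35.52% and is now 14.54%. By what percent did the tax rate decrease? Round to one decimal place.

The change is 14.54 − 35.52 = -20.98 percentage points.
Relative to the original 35.52%, that is -20.98 ÷ 35.52 ≈ -59.1%.
So the tax rate fell by 59.1%.

59.1%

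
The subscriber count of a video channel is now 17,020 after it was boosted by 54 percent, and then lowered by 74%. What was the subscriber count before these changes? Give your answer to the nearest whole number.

The overall multiplier applied was 1.54 × 0.26 = 0.4004.
So the original subscriber count was 17,020 ÷ 0.4004 ≈ 42,507.

42,507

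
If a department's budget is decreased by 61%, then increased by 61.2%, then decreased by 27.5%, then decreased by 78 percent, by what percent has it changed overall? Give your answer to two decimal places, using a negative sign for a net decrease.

-89.97%

The combined multiplier is 0.39 × 1.612 × 0.725 × 0.22 = 0.10027446.
That corresponds to a decrease of 89.97%.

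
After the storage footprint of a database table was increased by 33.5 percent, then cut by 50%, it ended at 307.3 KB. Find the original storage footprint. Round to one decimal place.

460.4 KB

The overall multiplier applied was 1.335 × 0.5 = 0.6675.
So the original storage footprint was 307.3 ÷ 0.6675 ≈ 460.4 KB.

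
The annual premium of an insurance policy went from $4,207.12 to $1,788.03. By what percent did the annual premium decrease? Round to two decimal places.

57.50%

Change: $1,788.03 − $4,207.12 = -$2,419.09.
Relative to the original: -$2,419.09 ÷ $4,207.12 ≈ -57.50%.
So the annual premium decreased by 57.50%.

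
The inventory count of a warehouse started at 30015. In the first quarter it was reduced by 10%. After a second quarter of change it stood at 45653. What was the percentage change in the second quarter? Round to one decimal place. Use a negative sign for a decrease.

After the first quarter: 30015 × 0.9 = 27013.5.
Second-quarter multiplier: 45653 ÷ 27013.5 ≈ 1.69001.
That is a change of 69.0%.

69.0%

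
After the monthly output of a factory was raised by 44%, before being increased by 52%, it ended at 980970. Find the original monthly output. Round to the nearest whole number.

The overall multiplier applied was 1.44 × 1.52 = 2.1888.
So the original monthly output was 980970 ÷ 2.1888 ≈ 448177.

448177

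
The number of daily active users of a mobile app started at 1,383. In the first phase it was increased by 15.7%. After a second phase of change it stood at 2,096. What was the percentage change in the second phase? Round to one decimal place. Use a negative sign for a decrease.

31.0%

After the first phase: 1,383 × 1.157 = 1600.131.
Second-phase multiplier: 2,096 ÷ 1600.131 ≈ 1.30989.
That is a change of 31.0%.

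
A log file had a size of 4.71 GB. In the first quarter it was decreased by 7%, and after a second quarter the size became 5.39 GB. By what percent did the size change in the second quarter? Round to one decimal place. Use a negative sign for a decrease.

After the first quarter: 4.71 × 0.93 = 4.3803.
Second-quarter multiplier: 5.39 ÷ 4.3803 ≈ 1.23051.
That is a change of 23.1%.

23.1%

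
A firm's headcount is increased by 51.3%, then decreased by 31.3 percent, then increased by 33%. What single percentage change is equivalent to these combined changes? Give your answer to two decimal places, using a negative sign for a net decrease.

38.24%

The combined multiplier is 1.513 × 0.687 × 1.33 = 1.38244323.
That corresponds to an increase of 38.24%.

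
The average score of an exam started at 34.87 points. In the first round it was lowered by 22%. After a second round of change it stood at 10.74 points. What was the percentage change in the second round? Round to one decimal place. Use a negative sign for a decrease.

-60.5%

After the first round: 34.87 × 0.78 = 27.1986.
Second-round multiplier: 10.74 ÷ 27.1986 ≈ 0.39487.
That is a change of -60.5%.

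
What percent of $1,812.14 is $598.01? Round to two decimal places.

$598.01 ÷ $1,812.14 ≈ 33.00%.

33.00%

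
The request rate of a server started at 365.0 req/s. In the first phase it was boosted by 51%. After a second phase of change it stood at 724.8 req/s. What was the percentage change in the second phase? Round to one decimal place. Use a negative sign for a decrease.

31.5%

After the first phase: 365.0 × 1.51 = 551.15.
Second-phase multiplier: 724.8 ÷ 551.15 ≈ 1.31507.
That is a change of 31.5%.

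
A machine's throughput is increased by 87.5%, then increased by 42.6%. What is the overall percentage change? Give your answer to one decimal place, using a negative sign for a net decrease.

167.4%

An 87.5% increase multiplies by 1.875.
Then a 42.6% increase: 1.875 × 1.426 = 2.67375.
Overall factor 2.67375, i.e. 167.4%.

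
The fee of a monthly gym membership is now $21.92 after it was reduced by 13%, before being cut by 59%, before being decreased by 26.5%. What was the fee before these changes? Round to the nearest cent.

Undoing the 26.5% decrease: $21.92 ÷ 0.735 ≈ $29.823129.
Undoing the 59% decrease: $29.823129 ÷ 0.41 ≈ $72.739339.
Undoing the 13% decrease: $72.739339 ÷ 0.87 ≈ $83.61.

$83.61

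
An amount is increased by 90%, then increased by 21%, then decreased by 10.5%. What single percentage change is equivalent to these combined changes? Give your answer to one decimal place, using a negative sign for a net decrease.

A 90% increase multiplies by 1.9.
Then a 21% increase: 1.9 × 1.21 = 2.299.
Then a 10.5% decrease: 2.299 × 0.895 = 2.057605.
Overall factor 2.057605, i.e. 105.8%.

105.8%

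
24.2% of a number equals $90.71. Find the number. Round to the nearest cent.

$90.71 ÷ 0.242 ≈ $374.83.

$374.83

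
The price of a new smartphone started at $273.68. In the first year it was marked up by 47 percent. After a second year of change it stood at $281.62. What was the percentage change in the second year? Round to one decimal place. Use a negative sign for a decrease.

-30.0%

After the first year: $273.68 × 1.47 = $402.3096.
Second-year multiplier: $281.62 ÷ $402.3096 ≈ 0.70001.
That is a change of -30.0%.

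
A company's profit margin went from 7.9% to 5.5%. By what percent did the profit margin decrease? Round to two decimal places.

The change is 5.5 − 7.9 = -2.4 percentage points.
Relative to the original 7.9%, that is -2.4 ÷ 7.9 ≈ -30.38%.
So the profit margin fell by 30.38%.

30.38%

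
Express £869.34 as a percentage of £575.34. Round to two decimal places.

£869.34 ÷ £575.34 ≈ 151.10%.

151.10%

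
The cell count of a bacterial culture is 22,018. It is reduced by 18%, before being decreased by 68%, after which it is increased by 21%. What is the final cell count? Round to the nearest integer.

Each change multiplies by a factor: 0.82 × 0.32 × 1.21 = 0.317504.
22,018 × 0.317504 = 6990.803072 ≈ 6,991.

6,991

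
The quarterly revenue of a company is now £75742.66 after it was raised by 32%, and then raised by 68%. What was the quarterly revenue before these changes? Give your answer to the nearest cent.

The overall multiplier applied was 1.32 × 1.68 = 2.2176.
So the original quarterly revenue was £75742.66 ÷ 2.2176 ≈ £34155.24.

£34155.24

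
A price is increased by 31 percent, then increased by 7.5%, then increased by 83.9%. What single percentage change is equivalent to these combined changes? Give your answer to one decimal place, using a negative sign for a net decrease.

A 31% increase multiplies by 1.31.
Then a 7.5% increase: 1.31 × 1.075 = 1.40825.
Then an 83.9% increase: 1.40825 × 1.839 = 2.58977175.
Overall factor 2.58977175, i.e. 159.0%.

159.0%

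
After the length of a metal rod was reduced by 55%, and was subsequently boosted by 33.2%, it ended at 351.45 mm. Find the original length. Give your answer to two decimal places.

The overall multiplier applied was 0.45 × 1.332 = 0.5994.
So the original length was 351.45 ÷ 0.5994 ≈ 586.34 mm.

586.34 mm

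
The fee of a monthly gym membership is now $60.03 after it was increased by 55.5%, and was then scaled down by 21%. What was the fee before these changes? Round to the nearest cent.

The overall multiplier applied was 1.555 × 0.79 = 1.22845.
So the original fee was $60.03 ÷ 1.22845 ≈ $48.87.

$48.87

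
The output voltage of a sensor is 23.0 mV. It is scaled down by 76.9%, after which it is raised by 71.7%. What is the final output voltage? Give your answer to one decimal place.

After the 76.9% decrease: 23.0 × 0.231 = 5.313.
71.7% increase: 5.313 × 1.717 = 9.122421 ≈ 9.1.

9.1 mV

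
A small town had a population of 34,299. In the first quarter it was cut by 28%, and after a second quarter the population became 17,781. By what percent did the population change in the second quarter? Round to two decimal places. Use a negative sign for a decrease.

-28.00%

After the first quarter: 34,299 × 0.72 = 24695.28.
Second-quarter multiplier: 17,781 ÷ 24695.28 ≈ 0.720016.
That is a change of -28.00%.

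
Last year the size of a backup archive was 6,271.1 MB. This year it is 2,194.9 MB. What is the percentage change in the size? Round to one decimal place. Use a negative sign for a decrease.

Change: 2,194.9 − 6,271.1 = -4,076.2.
Relative to the original: -4,076.2 ÷ 6,271.1 ≈ -65.0%.

-65.0%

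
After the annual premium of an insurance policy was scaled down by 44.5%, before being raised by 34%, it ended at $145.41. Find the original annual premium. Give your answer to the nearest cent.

Undoing the 34% increase: $145.41 ÷ 1.34 ≈ $108.514925.
Undoing the 44.5% decrease: $108.514925 ÷ 0.555 ≈ $195.52.

$195.52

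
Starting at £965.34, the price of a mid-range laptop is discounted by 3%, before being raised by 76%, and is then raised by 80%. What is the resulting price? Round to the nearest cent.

£2966.45

Each change multiplies by a factor: 0.97 × 1.76 × 1.8 = 3.07296.
£965.34 × 3.07296 = £2966.4512064 ≈ £2966.45.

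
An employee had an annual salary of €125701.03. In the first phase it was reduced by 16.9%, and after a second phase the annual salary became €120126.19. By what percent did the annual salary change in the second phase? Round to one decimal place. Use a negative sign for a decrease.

After the first phase: €125701.03 × 0.831 = €104457.55593.
Second-phase multiplier: €120126.19 ÷ €104457.55593 ≈ 1.15.
That is a change of 15.0%.

15.0%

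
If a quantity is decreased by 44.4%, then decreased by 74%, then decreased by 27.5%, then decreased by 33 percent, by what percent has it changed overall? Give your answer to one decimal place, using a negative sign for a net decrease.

-93.0%

A 44.4% decrease multiplies by 0.556.
Then a 74% decrease: 0.556 × 0.26 = 0.14456.
Then a 27.5% decrease: 0.14456 × 0.725 = 0.104806.
Then a 33% decrease: 0.104806 × 0.67 = 0.07022002.
Overall factor 0.07022002, i.e. -93.0%.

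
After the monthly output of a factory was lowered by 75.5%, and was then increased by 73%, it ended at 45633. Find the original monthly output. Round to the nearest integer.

Undoing the 73% increase: 45633 ÷ 1.73 ≈ 26377.456647.
Undoing the 75.5% decrease: 26377.456647 ÷ 0.245 ≈ 107663.

107663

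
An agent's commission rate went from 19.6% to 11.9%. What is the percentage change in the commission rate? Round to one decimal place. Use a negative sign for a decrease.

-39.3%

The change is 11.9 − 19.6 = -7.7 percentage points.
Relative to the original 19.6%, that is -7.7 ÷ 19.6 ≈ -39.3%.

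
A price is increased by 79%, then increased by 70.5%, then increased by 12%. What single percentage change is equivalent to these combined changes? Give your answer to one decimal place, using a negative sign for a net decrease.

241.8%

The combined multiplier is 1.79 × 1.705 × 1.12 = 3.418184.
That corresponds to an increase of 241.8%.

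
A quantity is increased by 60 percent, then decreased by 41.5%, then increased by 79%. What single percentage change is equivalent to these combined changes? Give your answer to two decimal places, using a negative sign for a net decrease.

The combined multiplier is 1.6 × 0.585 × 1.79 = 1.67544.
That corresponds to an increase of 67.54%.

67.54%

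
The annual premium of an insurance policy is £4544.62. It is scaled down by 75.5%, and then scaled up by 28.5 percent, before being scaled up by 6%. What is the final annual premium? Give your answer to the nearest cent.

Apply the 75.5% decrease: £4544.62 × 0.245 = £1113.4319.
28.5% increase: £1113.4319 × 1.285 = £1430.7599915.
6% increase: £1430.7599915 × 1.06 = £1516.60559099 ≈ £1516.61.

£1516.61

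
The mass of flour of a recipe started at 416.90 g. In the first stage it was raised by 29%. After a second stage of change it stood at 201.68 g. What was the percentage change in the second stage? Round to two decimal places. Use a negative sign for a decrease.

After the first stage: 416.90 × 1.29 = 537.801.
Second-stage multiplier: 201.68 ÷ 537.801 ≈ 0.375009.
That is a change of -62.50%.

-62.50%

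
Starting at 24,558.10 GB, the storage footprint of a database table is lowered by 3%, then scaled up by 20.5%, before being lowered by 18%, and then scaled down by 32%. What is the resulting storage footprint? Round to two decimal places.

Each change multiplies by a factor: 0.97 × 1.205 × 0.82 × 0.68 = 0.65175076.
24,558.10 × 0.65175076 = 16005.760339156 ≈ 16,005.76.

16,005.76 GB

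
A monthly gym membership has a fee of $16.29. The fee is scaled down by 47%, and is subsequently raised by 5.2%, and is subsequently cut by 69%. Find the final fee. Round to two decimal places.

Each change multiplies by a factor: 0.53 × 1.052 × 0.31 = 0.1728436.
$16.29 × 0.1728436 = $2.815622244 ≈ $2.82.

$2.82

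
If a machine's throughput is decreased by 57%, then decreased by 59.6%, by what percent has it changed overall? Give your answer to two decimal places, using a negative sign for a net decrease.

The combined multiplier is 0.43 × 0.404 = 0.17372.
That corresponds to a decrease of 82.63%.

-82.63%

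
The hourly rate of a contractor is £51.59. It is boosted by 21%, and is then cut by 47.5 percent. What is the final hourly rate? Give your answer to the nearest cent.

£32.77

Each change multiplies by a factor: 1.21 × 0.525 = 0.63525.
£51.59 × 0.63525 = £32.7725475 ≈ £32.77.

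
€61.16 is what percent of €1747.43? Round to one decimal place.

€61.16 ÷ €1747.43 ≈ 3.5%.

3.5%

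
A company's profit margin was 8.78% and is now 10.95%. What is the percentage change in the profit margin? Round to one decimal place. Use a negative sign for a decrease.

24.7%

The change is 10.95 − 8.78 = 2.17 percentage points.
Relative to the original 8.78%, that is 2.17 ÷ 8.78 ≈ 24.7%.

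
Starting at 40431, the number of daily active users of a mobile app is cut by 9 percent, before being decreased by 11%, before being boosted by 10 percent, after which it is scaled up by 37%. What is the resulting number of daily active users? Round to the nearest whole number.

Each change multiplies by a factor: 0.91 × 0.89 × 1.1 × 1.37 = 1.2205193.
40431 × 1.2205193 = 49346.8158183 ≈ 49347.

49347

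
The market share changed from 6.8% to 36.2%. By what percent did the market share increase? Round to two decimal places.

432.35%

The change is 36.2 − 6.8 = 29.4 percentage points.
Relative to the original 6.8%, that is 29.4 ÷ 6.8 ≈ 432.35%.
So the market share rose by 432.35%.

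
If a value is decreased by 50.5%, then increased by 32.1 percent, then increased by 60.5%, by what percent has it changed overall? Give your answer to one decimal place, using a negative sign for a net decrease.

5.0%

A 50.5% decrease multiplies by 0.495.
Then a 32.1% increase: 0.495 × 1.321 = 0.653895.
Then a 60.5% increase: 0.653895 × 1.605 = 1.049501475.
Overall factor 1.049501475, i.e. 5.0%.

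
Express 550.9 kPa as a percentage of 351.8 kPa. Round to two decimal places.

156.59%

550.9 kPa ÷ 351.8 kPa ≈ 156.59%.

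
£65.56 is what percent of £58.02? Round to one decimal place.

113.0%

£65.56 ÷ £58.02 ≈ 113.0%.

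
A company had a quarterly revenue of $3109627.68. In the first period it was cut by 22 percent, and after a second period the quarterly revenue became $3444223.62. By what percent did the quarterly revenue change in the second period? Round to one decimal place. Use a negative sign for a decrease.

42.0%

After the first period: $3109627.68 × 0.78 = $2425509.5904.
Second-period multiplier: $3444223.62 ÷ $2425509.5904 ≈ 1.42.
That is a change of 42.0%.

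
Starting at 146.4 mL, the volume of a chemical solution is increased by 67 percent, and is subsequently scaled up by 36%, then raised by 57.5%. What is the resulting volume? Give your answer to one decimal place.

523.7 mL

Each change multiplies by a factor: 1.67 × 1.36 × 1.575 = 3.57714.
146.4 × 3.57714 = 523.693296 ≈ 523.7.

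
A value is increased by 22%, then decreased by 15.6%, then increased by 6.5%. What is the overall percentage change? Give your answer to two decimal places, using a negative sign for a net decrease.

The combined multiplier is 1.22 × 0.844 × 1.065 = 1.0966092.
That corresponds to an increase of 9.66%.

9.66%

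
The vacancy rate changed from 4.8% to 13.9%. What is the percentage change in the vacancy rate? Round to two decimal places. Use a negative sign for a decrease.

The change is 13.9 − 4.8 = 9.1 percentage points.
Relative to the original 4.8%, that is 9.1 ÷ 4.8 ≈ 189.58%.

189.58%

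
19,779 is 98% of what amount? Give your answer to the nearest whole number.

20,183

19,779 ÷ 0.98 ≈ 20,183.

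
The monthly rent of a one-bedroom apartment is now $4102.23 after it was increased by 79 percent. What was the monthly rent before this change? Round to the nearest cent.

The overall multiplier applied was 1.79.
So the original monthly rent was $4102.23 ÷ 1.79 ≈ $2291.75.

$2291.75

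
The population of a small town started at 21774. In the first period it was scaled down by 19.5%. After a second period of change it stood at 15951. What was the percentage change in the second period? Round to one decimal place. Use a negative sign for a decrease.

-9.0%

After the first period: 21774 × 0.805 = 17528.07.
Second-period multiplier: 15951 ÷ 17528.07 ≈ 0.91003.
That is a change of -9.0%.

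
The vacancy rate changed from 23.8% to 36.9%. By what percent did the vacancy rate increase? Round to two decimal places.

55.04%

The change is 36.9 − 23.8 = 13.1 percentage points.
Relative to the original 23.8%, that is 13.1 ÷ 23.8 ≈ 55.04%.
So the vacancy rate rose by 55.04%.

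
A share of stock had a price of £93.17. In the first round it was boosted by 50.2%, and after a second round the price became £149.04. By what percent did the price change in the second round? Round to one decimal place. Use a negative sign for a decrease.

After the first round: £93.17 × 1.502 = £139.94134.
Second-round multiplier: £149.04 ÷ £139.94134 ≈ 1.06502.
That is a change of 6.5%.

6.5%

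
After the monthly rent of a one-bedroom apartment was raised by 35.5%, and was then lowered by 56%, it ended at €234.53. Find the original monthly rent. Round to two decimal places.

€393.37

The overall multiplier applied was 1.355 × 0.44 = 0.5962.
So the original monthly rent was €234.53 ÷ 0.5962 ≈ €393.37.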